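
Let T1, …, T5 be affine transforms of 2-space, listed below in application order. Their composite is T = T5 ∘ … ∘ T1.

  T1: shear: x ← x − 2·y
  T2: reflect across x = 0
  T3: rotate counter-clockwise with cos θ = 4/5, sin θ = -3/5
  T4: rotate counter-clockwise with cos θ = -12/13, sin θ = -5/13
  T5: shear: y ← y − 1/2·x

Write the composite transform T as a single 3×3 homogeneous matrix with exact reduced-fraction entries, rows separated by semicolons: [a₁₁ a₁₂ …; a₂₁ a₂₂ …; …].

T = [63/65 -142/65 0; -19/26 8/13 0; 0 0 1]

T1 = [1 -2 0; 0 1 0; 0 0 1]
T2·T1 = [-1 2 0; 0 1 0; 0 0 1]
T3·…·T1 = [-4/5 11/5 0; 3/5 -2/5 0; 0 0 1]
T4·…·T1 = [63/65 -142/65 0; -16/65 -31/65 0; 0 0 1]
T5·…·T1 = [63/65 -142/65 0; -19/26 8/13 0; 0 0 1]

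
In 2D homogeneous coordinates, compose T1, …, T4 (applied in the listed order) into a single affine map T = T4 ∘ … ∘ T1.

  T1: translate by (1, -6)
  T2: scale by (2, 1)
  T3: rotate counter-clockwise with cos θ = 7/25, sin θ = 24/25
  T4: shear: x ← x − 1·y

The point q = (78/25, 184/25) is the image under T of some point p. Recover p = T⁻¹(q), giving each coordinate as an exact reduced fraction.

p = (4, -2)

T1 = [1 0 1; 0 1 -6; 0 0 1]
T2·T1 = [2 0 2; 0 1 -6; 0 0 1]
T3·…·T1 = [14/25 -24/25 158/25; 48/25 7/25 6/25; 0 0 1]
T4·…·T1 = [-34/25 -31/25 152/25; 48/25 7/25 6/25; 0 0 1]
det M = 2; M⁻¹ = [7/50 31/50 -1; -24/25 -17/25 6; 0 0 1]
M⁻¹ · (78/25, 184/25)ᵀ = (4, -2)ᵀ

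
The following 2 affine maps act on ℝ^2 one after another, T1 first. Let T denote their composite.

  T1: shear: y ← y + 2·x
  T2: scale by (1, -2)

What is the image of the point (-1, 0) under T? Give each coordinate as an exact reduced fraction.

T1 shear: y ← y + 2·x: (-1, 0) → (-1, -2)
T2 scale by (1, -2): (-1, -2) → (-1, 4)

T(p) = (-1, 4)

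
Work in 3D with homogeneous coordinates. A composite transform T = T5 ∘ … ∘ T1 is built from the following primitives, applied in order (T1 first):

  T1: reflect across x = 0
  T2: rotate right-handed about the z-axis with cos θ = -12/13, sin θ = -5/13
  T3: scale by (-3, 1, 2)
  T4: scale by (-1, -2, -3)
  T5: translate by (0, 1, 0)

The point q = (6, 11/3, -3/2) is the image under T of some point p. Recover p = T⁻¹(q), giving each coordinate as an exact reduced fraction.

p = (4/3, 2, 1/4)

T1 = [-1 0 0 0; 0 1 0 0; 0 0 1 0; 0 0 0 1]
T2·T1 = [12/13 5/13 0 0; 5/13 -12/13 0 0; 0 0 1 0; 0 0 0 1]
T3·…·T1 = [-36/13 -15/13 0 0; 5/13 -12/13 0 0; 0 0 2 0; 0 0 0 1]
T4·…·T1 = [36/13 15/13 0 0; -10/13 24/13 0 0; 0 0 -6 0; 0 0 0 1]
T5·…·T1 = [36/13 15/13 0 0; -10/13 24/13 0 1; 0 0 -6 0; 0 0 0 1]
det M = -36; M⁻¹ = [4/13 -5/26 0 5/26; 5/39 6/13 0 -6/13; 0 0 -1/6 0; 0 0 0 1]
M⁻¹ · (6, 11/3, -3/2)ᵀ = (4/3, 2, 1/4)ᵀ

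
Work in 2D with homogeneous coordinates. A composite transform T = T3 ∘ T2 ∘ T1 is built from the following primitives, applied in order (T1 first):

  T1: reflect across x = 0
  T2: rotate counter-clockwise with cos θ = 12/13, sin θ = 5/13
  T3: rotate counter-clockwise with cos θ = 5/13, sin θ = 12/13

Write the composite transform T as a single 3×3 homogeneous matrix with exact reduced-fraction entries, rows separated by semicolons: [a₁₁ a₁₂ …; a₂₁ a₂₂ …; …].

T = [0 -1 0; -1 0 0; 0 0 1]

T1 = [-1 0 0; 0 1 0; 0 0 1]
T2·T1 = [-12/13 -5/13 0; -5/13 12/13 0; 0 0 1]
T3·…·T1 = [0 -1 0; -1 0 0; 0 0 1]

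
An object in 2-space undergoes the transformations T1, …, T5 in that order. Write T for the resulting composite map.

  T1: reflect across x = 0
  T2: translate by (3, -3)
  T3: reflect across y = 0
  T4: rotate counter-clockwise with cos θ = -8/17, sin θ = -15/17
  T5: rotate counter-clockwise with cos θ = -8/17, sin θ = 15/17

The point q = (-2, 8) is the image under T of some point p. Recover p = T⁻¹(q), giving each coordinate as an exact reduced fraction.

p = (5, -5)

T1 = [-1 0 0; 0 1 0; 0 0 1]
T2·T1 = [-1 0 3; 0 1 -3; 0 0 1]
T3·…·T1 = [-1 0 3; 0 -1 3; 0 0 1]
T4·…·T1 = [8/17 -15/17 21/17; 15/17 8/17 -69/17; 0 0 1]
T5·…·T1 = [-1 0 3; 0 -1 3; 0 0 1]
det M = 1; M⁻¹ = [-1 0 3; 0 -1 3; 0 0 1]
M⁻¹ · (-2, 8)ᵀ = (5, -5)ᵀ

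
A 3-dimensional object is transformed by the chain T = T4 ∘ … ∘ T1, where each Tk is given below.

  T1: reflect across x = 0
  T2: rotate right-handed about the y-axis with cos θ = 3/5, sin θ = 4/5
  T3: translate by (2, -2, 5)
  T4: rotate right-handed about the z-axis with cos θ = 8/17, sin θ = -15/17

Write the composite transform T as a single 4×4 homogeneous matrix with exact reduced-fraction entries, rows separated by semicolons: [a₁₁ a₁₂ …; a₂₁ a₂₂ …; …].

T = [-24/85 15/17 32/85 -14/17; 9/17 8/17 -12/17 -46/17; 4/5 0 3/5 5; 0 0 0 1]

T1 = [-1 0 0 0; 0 1 0 0; 0 0 1 0; 0 0 0 1]
T2·T1 = [-3/5 0 4/5 0; 0 1 0 0; 4/5 0 3/5 0; 0 0 0 1]
T3·…·T1 = [-3/5 0 4/5 2; 0 1 0 -2; 4/5 0 3/5 5; 0 0 0 1]
T4·…·T1 = [-24/85 15/17 32/85 -14/17; 9/17 8/17 -12/17 -46/17; 4/5 0 3/5 5; 0 0 0 1]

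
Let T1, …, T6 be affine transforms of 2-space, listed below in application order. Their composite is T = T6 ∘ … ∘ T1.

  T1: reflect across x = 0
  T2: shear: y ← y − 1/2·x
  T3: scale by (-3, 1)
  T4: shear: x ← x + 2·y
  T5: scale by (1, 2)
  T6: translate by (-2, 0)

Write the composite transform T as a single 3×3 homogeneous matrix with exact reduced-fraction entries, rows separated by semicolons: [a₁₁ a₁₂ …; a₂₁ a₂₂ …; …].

T1 = [-1 0 0; 0 1 0; 0 0 1]
T2·T1 = [-1 0 0; 1/2 1 0; 0 0 1]
T3·…·T1 = [3 0 0; 1/2 1 0; 0 0 1]
T4·…·T1 = [4 2 0; 1/2 1 0; 0 0 1]
T5·…·T1 = [4 2 0; 1 2 0; 0 0 1]
T6·…·T1 = [4 2 -2; 1 2 0; 0 0 1]

T = [4 2 -2; 1 2 0; 0 0 1]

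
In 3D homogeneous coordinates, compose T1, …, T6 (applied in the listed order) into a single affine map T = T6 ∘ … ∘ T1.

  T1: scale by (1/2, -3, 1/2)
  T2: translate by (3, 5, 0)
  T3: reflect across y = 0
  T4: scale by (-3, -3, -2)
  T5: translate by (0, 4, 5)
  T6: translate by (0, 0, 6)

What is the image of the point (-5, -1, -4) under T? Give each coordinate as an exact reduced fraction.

T1 scale by (1/2, -3, 1/2): (-5, -1, -4) → (-5/2, 3, -2)
T2 translate by (3, 5, 0): (-5/2, 3, -2) → (1/2, 8, -2)
T3 reflect across y = 0: (1/2, 8, -2) → (1/2, -8, -2)
T4 scale by (-3, -3, -2): (1/2, -8, -2) → (-3/2, 24, 4)
T5 translate by (0, 4, 5): (-3/2, 24, 4) → (-3/2, 28, 9)
T6 translate by (0, 0, 6): (-3/2, 28, 9) → (-3/2, 28, 15)

T(p) = (-3/2, 28, 15)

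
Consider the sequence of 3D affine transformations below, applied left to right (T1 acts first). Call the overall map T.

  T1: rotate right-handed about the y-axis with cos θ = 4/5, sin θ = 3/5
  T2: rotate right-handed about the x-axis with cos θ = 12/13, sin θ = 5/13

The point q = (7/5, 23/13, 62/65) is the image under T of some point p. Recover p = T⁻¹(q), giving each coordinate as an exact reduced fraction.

p = (1, 2, 1)

T1 = [4/5 0 3/5 0; 0 1 0 0; -3/5 0 4/5 0; 0 0 0 1]
T2·T1 = [4/5 0 3/5 0; 3/13 12/13 -4/13 0; -36/65 5/13 48/65 0; 0 0 0 1]
det M = 1; M⁻¹ = [4/5 3/13 -36/65 0; 0 12/13 5/13 0; 3/5 -4/13 48/65 0; 0 0 0 1]
M⁻¹ · (7/5, 23/13, 62/65)ᵀ = (1, 2, 1)ᵀ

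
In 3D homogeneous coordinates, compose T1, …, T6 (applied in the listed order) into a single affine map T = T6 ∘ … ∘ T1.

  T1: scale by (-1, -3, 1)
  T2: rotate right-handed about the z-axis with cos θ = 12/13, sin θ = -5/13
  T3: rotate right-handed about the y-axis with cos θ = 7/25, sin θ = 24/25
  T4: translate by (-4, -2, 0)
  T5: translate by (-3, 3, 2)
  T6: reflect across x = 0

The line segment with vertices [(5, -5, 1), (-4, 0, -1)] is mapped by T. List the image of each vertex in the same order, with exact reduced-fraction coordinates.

T1 scale by (-1, -3, 1): (5, -5, 1) → (-5, 15, 1); (-4, 0, -1) → (4, 0, -1)
T2 rotate right-handed about the z-axis with cos θ = 12/13, sin θ = -5/13: (-5, 15, 1) → (15/13, 205/13, 1); (4, 0, -1) → (48/13, -20/13, -1)
T3 rotate right-handed about the y-axis with cos θ = 7/25, sin θ = 24/25: (15/13, 205/13, 1) → (417/325, 205/13, -269/325); (48/13, -20/13, -1) → (24/325, -20/13, -1243/325)
T4 translate by (-4, -2, 0): (417/325, 205/13, -269/325) → (-883/325, 179/13, -269/325); (24/325, -20/13, -1243/325) → (-1276/325, -46/13, -1243/325)
T5 translate by (-3, 3, 2): (-883/325, 179/13, -269/325) → (-1858/325, 218/13, 381/325); (-1276/325, -46/13, -1243/325) → (-2251/325, -7/13, -593/325)
T6 reflect across x = 0: (-1858/325, 218/13, 381/325) → (1858/325, 218/13, 381/325); (-2251/325, -7/13, -593/325) → (2251/325, -7/13, -593/325)

image vertices: (1858/325, 218/13, 381/325), (2251/325, -7/13, -593/325)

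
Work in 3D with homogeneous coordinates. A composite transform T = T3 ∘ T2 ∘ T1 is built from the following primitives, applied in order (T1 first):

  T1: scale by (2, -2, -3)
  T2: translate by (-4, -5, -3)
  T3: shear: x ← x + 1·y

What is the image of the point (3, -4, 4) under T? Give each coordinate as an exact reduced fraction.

T(p) = (5, 3, -15)

T1 scale by (2, -2, -3): (3, -4, 4) → (6, 8, -12)
T2 translate by (-4, -5, -3): (6, 8, -12) → (2, 3, -15)
T3 shear: x ← x + 1·y: (2, 3, -15) → (5, 3, -15)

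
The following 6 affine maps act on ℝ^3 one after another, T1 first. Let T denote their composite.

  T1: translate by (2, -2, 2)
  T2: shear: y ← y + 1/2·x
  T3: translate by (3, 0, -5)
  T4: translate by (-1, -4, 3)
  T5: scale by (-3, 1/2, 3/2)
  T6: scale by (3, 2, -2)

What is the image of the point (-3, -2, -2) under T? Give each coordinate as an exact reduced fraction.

T1 translate by (2, -2, 2): (-3, -2, -2) → (-1, -4, 0)
T2 shear: y ← y + 1/2·x: (-1, -4, 0) → (-1, -9/2, 0)
T3 translate by (3, 0, -5): (-1, -9/2, 0) → (2, -9/2, -5)
T4 translate by (-1, -4, 3): (2, -9/2, -5) → (1, -17/2, -2)
T5 scale by (-3, 1/2, 3/2): (1, -17/2, -2) → (-3, -17/4, -3)
T6 scale by (3, 2, -2): (-3, -17/4, -3) → (-9, -17/2, 6)

T(p) = (-9, -17/2, 6)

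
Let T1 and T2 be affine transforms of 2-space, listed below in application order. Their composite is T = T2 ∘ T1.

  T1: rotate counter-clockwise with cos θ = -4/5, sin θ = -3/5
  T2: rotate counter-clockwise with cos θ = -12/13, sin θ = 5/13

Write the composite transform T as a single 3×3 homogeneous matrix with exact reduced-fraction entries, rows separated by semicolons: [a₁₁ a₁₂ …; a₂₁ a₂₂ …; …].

T = [63/65 -16/65 0; 16/65 63/65 0; 0 0 1]

T1 = [-4/5 3/5 0; -3/5 -4/5 0; 0 0 1]
T2·T1 = [63/65 -16/65 0; 16/65 63/65 0; 0 0 1]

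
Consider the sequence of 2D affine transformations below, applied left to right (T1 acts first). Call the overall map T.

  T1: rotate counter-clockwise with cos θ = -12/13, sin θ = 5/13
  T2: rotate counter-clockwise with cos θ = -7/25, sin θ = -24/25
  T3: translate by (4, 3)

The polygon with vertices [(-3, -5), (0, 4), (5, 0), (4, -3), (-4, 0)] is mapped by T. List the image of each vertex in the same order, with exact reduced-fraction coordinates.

image vertices: (1953/325, -804/325), (288/325, 1791/325), (464/65, 448/65), (115/13, 55/13), (484/325, -37/325)

T1 rotate counter-clockwise with cos θ = -12/13, sin θ = 5/13: (-3, -5) → (61/13, 45/13); (0, 4) → (-20/13, -48/13); (5, 0) → (-60/13, 25/13); (4, -3) → (-33/13, 56/13); (-4, 0) → (48/13, -20/13)
T2 rotate counter-clockwise with cos θ = -7/25, sin θ = -24/25: (61/13, 45/13) → (653/325, -1779/325); (-20/13, -48/13) → (-1012/325, 816/325); (-60/13, 25/13) → (204/65, 253/65); (-33/13, 56/13) → (63/13, 16/13); (48/13, -20/13) → (-816/325, -1012/325)
T3 translate by (4, 3): (653/325, -1779/325) → (1953/325, -804/325); (-1012/325, 816/325) → (288/325, 1791/325); (204/65, 253/65) → (464/65, 448/65); (63/13, 16/13) → (115/13, 55/13); (-816/325, -1012/325) → (484/325, -37/325)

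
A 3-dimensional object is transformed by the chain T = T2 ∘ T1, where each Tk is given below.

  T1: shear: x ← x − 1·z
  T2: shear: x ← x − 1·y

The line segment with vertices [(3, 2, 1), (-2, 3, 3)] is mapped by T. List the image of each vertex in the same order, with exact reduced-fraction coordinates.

T1 shear: x ← x − 1·z: (3, 2, 1) → (2, 2, 1); (-2, 3, 3) → (-5, 3, 3)
T2 shear: x ← x − 1·y: (2, 2, 1) → (0, 2, 1); (-5, 3, 3) → (-8, 3, 3)

image vertices: (0, 2, 1), (-8, 3, 3)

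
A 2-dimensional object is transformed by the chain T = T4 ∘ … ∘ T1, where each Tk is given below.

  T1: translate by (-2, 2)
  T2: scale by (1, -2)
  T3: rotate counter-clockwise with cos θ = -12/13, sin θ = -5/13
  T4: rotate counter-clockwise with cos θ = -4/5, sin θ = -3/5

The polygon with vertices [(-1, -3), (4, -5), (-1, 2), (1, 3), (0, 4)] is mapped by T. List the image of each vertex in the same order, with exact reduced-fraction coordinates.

T1 translate by (-2, 2): (-1, -3) → (-3, -1); (4, -5) → (2, -3); (-1, 2) → (-3, 4); (1, 3) → (-1, 5); (0, 4) → (-2, 6)
T2 scale by (1, -2): (-3, -1) → (-3, 2); (2, -3) → (2, 6); (-3, 4) → (-3, -8); (-1, 5) → (-1, -10); (-2, 6) → (-2, -12)
T3 rotate counter-clockwise with cos θ = -12/13, sin θ = -5/13: (-3, 2) → (46/13, -9/13); (2, 6) → (6/13, -82/13); (-3, -8) → (-4/13, 111/13); (-1, -10) → (-38/13, 125/13); (-2, -12) → (-36/13, 154/13)
T4 rotate counter-clockwise with cos θ = -4/5, sin θ = -3/5: (46/13, -9/13) → (-211/65, -102/65); (6/13, -82/13) → (-54/13, 62/13); (-4/13, 111/13) → (349/65, -432/65); (-38/13, 125/13) → (527/65, -386/65); (-36/13, 154/13) → (606/65, -508/65)

image vertices: (-211/65, -102/65), (-54/13, 62/13), (349/65, -432/65), (527/65, -386/65), (606/65, -508/65)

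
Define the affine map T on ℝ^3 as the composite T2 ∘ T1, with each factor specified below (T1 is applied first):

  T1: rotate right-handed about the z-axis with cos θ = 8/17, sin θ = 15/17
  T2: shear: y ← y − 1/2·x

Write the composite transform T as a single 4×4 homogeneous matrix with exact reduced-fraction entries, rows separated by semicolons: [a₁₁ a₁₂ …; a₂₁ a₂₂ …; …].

T = [8/17 -15/17 0 0; 11/17 31/34 0 0; 0 0 1 0; 0 0 0 1]

T1 = [8/17 -15/17 0 0; 15/17 8/17 0 0; 0 0 1 0; 0 0 0 1]
T2·T1 = [8/17 -15/17 0 0; 11/17 31/34 0 0; 0 0 1 0; 0 0 0 1]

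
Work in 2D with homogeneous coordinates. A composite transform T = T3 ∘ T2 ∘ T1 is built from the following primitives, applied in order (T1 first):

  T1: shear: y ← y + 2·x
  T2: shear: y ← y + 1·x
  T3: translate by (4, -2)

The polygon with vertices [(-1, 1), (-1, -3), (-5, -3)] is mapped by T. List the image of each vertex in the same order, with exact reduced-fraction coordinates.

image vertices: (3, -4), (3, -8), (-1, -20)

T1 shear: y ← y + 2·x: (-1, 1) → (-1, -1); (-1, -3) → (-1, -5); (-5, -3) → (-5, -13)
T2 shear: y ← y + 1·x: (-1, -1) → (-1, -2); (-1, -5) → (-1, -6); (-5, -13) → (-5, -18)
T3 translate by (4, -2): (-1, -2) → (3, -4); (-1, -6) → (3, -8); (-5, -18) → (-1, -20)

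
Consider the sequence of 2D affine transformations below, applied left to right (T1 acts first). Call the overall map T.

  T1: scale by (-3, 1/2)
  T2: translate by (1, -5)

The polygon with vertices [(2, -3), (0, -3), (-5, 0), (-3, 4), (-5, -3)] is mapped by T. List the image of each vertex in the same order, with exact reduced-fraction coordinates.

image vertices: (-5, -13/2), (1, -13/2), (16, -5), (10, -3), (16, -13/2)

T1 scale by (-3, 1/2): (2, -3) → (-6, -3/2); (0, -3) → (0, -3/2); (-5, 0) → (15, 0); (-3, 4) → (9, 2); (-5, -3) → (15, -3/2)
T2 translate by (1, -5): (-6, -3/2) → (-5, -13/2); (0, -3/2) → (1, -13/2); (15, 0) → (16, -5); (9, 2) → (10, -3); (15, -3/2) → (16, -13/2)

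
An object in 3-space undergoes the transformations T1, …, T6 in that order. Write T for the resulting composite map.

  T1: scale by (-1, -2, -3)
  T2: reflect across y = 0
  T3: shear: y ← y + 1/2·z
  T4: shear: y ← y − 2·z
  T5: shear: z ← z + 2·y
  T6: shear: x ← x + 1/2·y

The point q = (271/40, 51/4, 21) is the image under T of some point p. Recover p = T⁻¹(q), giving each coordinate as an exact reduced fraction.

T1 = [-1 0 0 0; 0 -2 0 0; 0 0 -3 0; 0 0 0 1]
T2·T1 = [-1 0 0 0; 0 2 0 0; 0 0 -3 0; 0 0 0 1]
T3·…·T1 = [-1 0 0 0; 0 2 -3/2 0; 0 0 -3 0; 0 0 0 1]
T4·…·T1 = [-1 0 0 0; 0 2 9/2 0; 0 0 -3 0; 0 0 0 1]
T5·…·T1 = [-1 0 0 0; 0 2 9/2 0; 0 4 6 0; 0 0 0 1]
T6·…·T1 = [-1 1 9/4 0; 0 2 9/2 0; 0 4 6 0; 0 0 0 1]
det M = 6; M⁻¹ = [-1 1/2 0 0; 0 -1 3/4 0; 0 2/3 -1/3 0; 0 0 0 1]
M⁻¹ · (271/40, 51/4, 21)ᵀ = (-2/5, 3, 3/2)ᵀ

p = (-2/5, 3, 3/2)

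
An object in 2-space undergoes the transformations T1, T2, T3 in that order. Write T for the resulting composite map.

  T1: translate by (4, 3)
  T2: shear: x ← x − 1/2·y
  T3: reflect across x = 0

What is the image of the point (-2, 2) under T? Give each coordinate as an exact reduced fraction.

T(p) = (1/2, 5)

T1 translate by (4, 3): (-2, 2) → (2, 5)
T2 shear: x ← x − 1/2·y: (2, 5) → (-1/2, 5)
T3 reflect across x = 0: (-1/2, 5) → (1/2, 5)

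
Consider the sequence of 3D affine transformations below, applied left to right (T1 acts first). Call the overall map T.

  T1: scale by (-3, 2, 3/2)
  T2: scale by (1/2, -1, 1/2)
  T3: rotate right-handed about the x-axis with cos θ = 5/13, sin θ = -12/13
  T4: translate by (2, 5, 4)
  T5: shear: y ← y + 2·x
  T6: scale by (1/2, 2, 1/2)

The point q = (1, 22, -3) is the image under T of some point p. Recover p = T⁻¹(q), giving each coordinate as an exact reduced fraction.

T1 = [-3 0 0 0; 0 2 0 0; 0 0 3/2 0; 0 0 0 1]
T2·T1 = [-3/2 0 0 0; 0 -2 0 0; 0 0 3/4 0; 0 0 0 1]
T3·…·T1 = [-3/2 0 0 0; 0 -10/13 9/13 0; 0 24/13 15/52 0; 0 0 0 1]
T4·…·T1 = [-3/2 0 0 2; 0 -10/13 9/13 5; 0 24/13 15/52 4; 0 0 0 1]
T5·…·T1 = [-3/2 0 0 2; -3 -10/13 9/13 9; 0 24/13 15/52 4; 0 0 0 1]
T6·…·T1 = [-3/4 0 0 1; -6 -20/13 18/13 18; 0 12/13 15/104 2; 0 0 0 1]
det M = 9/8; M⁻¹ = [-4/3 0 0 4/3; 10/13 -5/52 12/13 -23/26; -64/13 8/13 40/39 -320/39; 0 0 0 1]
M⁻¹ · (1, 22, -3)ᵀ = (0, -5, -8/3)ᵀ

p = (0, -5, -8/3)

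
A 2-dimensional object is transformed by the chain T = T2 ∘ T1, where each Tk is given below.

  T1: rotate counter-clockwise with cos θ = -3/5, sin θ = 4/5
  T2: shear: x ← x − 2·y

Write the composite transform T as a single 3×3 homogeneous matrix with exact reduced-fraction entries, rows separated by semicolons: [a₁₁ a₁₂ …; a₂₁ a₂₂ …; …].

T1 = [-3/5 -4/5 0; 4/5 -3/5 0; 0 0 1]
T2·T1 = [-11/5 2/5 0; 4/5 -3/5 0; 0 0 1]

T = [-11/5 2/5 0; 4/5 -3/5 0; 0 0 1]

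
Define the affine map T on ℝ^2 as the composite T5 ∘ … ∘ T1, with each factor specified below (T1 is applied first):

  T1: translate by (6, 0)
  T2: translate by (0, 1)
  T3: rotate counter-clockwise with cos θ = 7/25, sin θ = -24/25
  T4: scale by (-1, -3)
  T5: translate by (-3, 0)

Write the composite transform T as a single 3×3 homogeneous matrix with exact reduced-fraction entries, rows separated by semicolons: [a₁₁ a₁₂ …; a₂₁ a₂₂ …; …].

T1 = [1 0 6; 0 1 0; 0 0 1]
T2·T1 = [1 0 6; 0 1 1; 0 0 1]
T3·…·T1 = [7/25 24/25 66/25; -24/25 7/25 -137/25; 0 0 1]
T4·…·T1 = [-7/25 -24/25 -66/25; 72/25 -21/25 411/25; 0 0 1]
T5·…·T1 = [-7/25 -24/25 -141/25; 72/25 -21/25 411/25; 0 0 1]

T = [-7/25 -24/25 -141/25; 72/25 -21/25 411/25; 0 0 1]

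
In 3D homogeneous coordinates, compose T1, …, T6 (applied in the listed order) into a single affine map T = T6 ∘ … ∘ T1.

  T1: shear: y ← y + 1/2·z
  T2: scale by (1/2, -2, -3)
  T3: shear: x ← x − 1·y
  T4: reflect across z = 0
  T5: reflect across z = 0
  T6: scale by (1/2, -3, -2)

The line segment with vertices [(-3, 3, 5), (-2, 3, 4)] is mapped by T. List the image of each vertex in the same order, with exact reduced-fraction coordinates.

image vertices: (19/4, 33, 30), (9/2, 30, 24)

T1 shear: y ← y + 1/2·z: (-3, 3, 5) → (-3, 11/2, 5); (-2, 3, 4) → (-2, 5, 4)
T2 scale by (1/2, -2, -3): (-3, 11/2, 5) → (-3/2, -11, -15); (-2, 5, 4) → (-1, -10, -12)
T3 shear: x ← x − 1·y: (-3/2, -11, -15) → (19/2, -11, -15); (-1, -10, -12) → (9, -10, -12)
T4 reflect across z = 0: (19/2, -11, -15) → (19/2, -11, 15); (9, -10, -12) → (9, -10, 12)
T5 reflect across z = 0: (19/2, -11, 15) → (19/2, -11, -15); (9, -10, 12) → (9, -10, -12)
T6 scale by (1/2, -3, -2): (19/2, -11, -15) → (19/4, 33, 30); (9, -10, -12) → (9/2, 30, 24)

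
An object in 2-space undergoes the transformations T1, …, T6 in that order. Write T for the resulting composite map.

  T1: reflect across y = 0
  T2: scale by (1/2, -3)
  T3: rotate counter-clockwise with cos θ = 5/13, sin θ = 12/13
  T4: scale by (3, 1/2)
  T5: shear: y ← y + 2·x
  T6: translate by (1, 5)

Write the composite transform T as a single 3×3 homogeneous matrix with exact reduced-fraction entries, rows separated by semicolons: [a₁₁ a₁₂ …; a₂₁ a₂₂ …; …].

T1 = [1 0 0; 0 -1 0; 0 0 1]
T2·T1 = [1/2 0 0; 0 3 0; 0 0 1]
T3·…·T1 = [5/26 -36/13 0; 6/13 15/13 0; 0 0 1]
T4·…·T1 = [15/26 -108/13 0; 3/13 15/26 0; 0 0 1]
T5·…·T1 = [15/26 -108/13 0; 18/13 -417/26 0; 0 0 1]
T6·…·T1 = [15/26 -108/13 1; 18/13 -417/26 5; 0 0 1]

T = [15/26 -108/13 1; 18/13 -417/26 5; 0 0 1]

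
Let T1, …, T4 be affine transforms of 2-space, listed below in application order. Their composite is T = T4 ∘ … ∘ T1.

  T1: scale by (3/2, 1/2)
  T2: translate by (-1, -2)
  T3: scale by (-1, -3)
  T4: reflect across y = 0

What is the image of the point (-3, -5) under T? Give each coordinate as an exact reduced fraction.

T1 scale by (3/2, 1/2): (-3, -5) → (-9/2, -5/2)
T2 translate by (-1, -2): (-9/2, -5/2) → (-11/2, -9/2)
T3 scale by (-1, -3): (-11/2, -9/2) → (11/2, 27/2)
T4 reflect across y = 0: (11/2, 27/2) → (11/2, -27/2)

T(p) = (11/2, -27/2)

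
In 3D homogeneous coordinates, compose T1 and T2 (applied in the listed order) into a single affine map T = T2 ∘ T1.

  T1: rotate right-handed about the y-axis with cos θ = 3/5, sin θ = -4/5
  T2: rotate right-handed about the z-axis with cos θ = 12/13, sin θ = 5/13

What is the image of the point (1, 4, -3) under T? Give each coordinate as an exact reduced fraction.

T(p) = (16/13, 63/13, -1)

T1 rotate right-handed about the y-axis with cos θ = 3/5, sin θ = -4/5: (1, 4, -3) → (3, 4, -1)
T2 rotate right-handed about the z-axis with cos θ = 12/13, sin θ = 5/13: (3, 4, -1) → (16/13, 63/13, -1)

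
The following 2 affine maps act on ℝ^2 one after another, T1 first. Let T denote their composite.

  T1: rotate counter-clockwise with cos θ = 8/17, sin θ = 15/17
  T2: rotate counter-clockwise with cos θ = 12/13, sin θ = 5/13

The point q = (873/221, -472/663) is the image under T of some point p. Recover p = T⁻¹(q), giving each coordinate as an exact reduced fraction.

T1 = [8/17 -15/17 0; 15/17 8/17 0; 0 0 1]
T2·T1 = [21/221 -220/221 0; 220/221 21/221 0; 0 0 1]
det M = 1; M⁻¹ = [21/221 220/221 0; -220/221 21/221 0; 0 0 1]
M⁻¹ · (873/221, -472/663)ᵀ = (-1/3, -4)ᵀ

p = (-1/3, -4)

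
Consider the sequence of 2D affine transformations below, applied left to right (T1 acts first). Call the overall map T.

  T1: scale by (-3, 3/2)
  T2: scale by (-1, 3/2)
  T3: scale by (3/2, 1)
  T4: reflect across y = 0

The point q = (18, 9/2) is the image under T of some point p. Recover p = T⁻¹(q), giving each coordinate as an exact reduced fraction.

T1 = [-3 0 0; 0 3/2 0; 0 0 1]
T2·T1 = [3 0 0; 0 9/4 0; 0 0 1]
T3·…·T1 = [9/2 0 0; 0 9/4 0; 0 0 1]
T4·…·T1 = [9/2 0 0; 0 -9/4 0; 0 0 1]
det M = -81/8; M⁻¹ = [2/9 0 0; 0 -4/9 0; 0 0 1]
M⁻¹ · (18, 9/2)ᵀ = (4, -2)ᵀ

p = (4, -2)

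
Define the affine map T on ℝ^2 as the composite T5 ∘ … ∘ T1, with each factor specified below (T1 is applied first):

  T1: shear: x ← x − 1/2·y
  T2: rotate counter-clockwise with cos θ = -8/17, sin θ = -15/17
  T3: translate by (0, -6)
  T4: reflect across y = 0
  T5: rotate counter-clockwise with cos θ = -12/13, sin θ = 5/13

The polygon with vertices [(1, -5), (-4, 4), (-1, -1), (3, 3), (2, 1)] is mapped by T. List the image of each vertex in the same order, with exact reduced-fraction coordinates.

image vertices: (1327/442, -1889/221), (-1516/221, 12/221), (-601/442, -1093/221), (-2277/442, -1617/221), (-1397/442, -1575/221)

T1 shear: x ← x − 1/2·y: (1, -5) → (7/2, -5); (-4, 4) → (-6, 4); (-1, -1) → (-1/2, -1); (3, 3) → (3/2, 3); (2, 1) → (3/2, 1)
T2 rotate counter-clockwise with cos θ = -8/17, sin θ = -15/17: (7/2, -5) → (-103/17, -25/34); (-6, 4) → (108/17, 58/17); (-1/2, -1) → (-11/17, 31/34); (3/2, 3) → (33/17, -93/34); (3/2, 1) → (3/17, -61/34)
T3 translate by (0, -6): (-103/17, -25/34) → (-103/17, -229/34); (108/17, 58/17) → (108/17, -44/17); (-11/17, 31/34) → (-11/17, -173/34); (33/17, -93/34) → (33/17, -297/34); (3/17, -61/34) → (3/17, -265/34)
T4 reflect across y = 0: (-103/17, -229/34) → (-103/17, 229/34); (108/17, -44/17) → (108/17, 44/17); (-11/17, -173/34) → (-11/17, 173/34); (33/17, -297/34) → (33/17, 297/34); (3/17, -265/34) → (3/17, 265/34)
T5 rotate counter-clockwise with cos θ = -12/13, sin θ = 5/13: (-103/17, 229/34) → (1327/442, -1889/221); (108/17, 44/17) → (-1516/221, 12/221); (-11/17, 173/34) → (-601/442, -1093/221); (33/17, 297/34) → (-2277/442, -1617/221); (3/17, 265/34) → (-1397/442, -1575/221)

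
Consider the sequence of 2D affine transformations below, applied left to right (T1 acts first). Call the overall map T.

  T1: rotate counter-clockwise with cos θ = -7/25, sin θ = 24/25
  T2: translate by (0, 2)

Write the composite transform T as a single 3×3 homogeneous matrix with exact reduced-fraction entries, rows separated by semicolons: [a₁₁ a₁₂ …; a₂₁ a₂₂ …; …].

T1 = [-7/25 -24/25 0; 24/25 -7/25 0; 0 0 1]
T2·T1 = [-7/25 -24/25 0; 24/25 -7/25 2; 0 0 1]

T = [-7/25 -24/25 0; 24/25 -7/25 2; 0 0 1]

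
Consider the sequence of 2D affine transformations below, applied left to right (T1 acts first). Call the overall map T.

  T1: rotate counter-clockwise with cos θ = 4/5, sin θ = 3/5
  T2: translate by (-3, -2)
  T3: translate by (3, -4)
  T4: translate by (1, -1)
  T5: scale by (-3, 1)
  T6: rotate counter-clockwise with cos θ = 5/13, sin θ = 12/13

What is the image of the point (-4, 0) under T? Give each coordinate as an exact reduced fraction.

T1 rotate counter-clockwise with cos θ = 4/5, sin θ = 3/5: (-4, 0) → (-16/5, -12/5)
T2 translate by (-3, -2): (-16/5, -12/5) → (-31/5, -22/5)
T3 translate by (3, -4): (-31/5, -22/5) → (-16/5, -42/5)
T4 translate by (1, -1): (-16/5, -42/5) → (-11/5, -47/5)
T5 scale by (-3, 1): (-11/5, -47/5) → (33/5, -47/5)
T6 rotate counter-clockwise with cos θ = 5/13, sin θ = 12/13: (33/5, -47/5) → (729/65, 161/65)

T(p) = (729/65, 161/65)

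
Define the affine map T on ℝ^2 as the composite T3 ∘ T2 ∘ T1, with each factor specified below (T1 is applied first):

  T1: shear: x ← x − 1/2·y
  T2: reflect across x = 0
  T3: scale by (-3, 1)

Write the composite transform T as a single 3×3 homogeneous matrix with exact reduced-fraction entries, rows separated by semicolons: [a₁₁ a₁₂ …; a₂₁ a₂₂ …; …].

T1 = [1 -1/2 0; 0 1 0; 0 0 1]
T2·T1 = [-1 1/2 0; 0 1 0; 0 0 1]
T3·…·T1 = [3 -3/2 0; 0 1 0; 0 0 1]

T = [3 -3/2 0; 0 1 0; 0 0 1]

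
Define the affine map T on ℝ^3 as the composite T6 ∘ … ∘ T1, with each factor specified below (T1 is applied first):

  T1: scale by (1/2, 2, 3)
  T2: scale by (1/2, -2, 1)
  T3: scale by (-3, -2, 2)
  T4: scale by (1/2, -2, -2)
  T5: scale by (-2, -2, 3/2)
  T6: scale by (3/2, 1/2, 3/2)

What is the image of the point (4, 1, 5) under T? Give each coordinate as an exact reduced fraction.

T(p) = (9/2, 16, -135)

T1 scale by (1/2, 2, 3): (4, 1, 5) → (2, 2, 15)
T2 scale by (1/2, -2, 1): (2, 2, 15) → (1, -4, 15)
T3 scale by (-3, -2, 2): (1, -4, 15) → (-3, 8, 30)
T4 scale by (1/2, -2, -2): (-3, 8, 30) → (-3/2, -16, -60)
T5 scale by (-2, -2, 3/2): (-3/2, -16, -60) → (3, 32, -90)
T6 scale by (3/2, 1/2, 3/2): (3, 32, -90) → (9/2, 16, -135)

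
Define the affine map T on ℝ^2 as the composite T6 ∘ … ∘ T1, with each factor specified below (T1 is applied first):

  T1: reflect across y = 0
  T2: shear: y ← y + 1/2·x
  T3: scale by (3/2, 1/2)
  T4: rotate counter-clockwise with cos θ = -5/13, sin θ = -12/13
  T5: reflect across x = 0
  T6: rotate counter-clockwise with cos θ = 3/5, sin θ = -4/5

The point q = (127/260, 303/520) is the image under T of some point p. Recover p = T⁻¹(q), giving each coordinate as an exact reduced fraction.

p = (-1/2, 0)

T1 = [1 0 0; 0 -1 0; 0 0 1]
T2·T1 = [1 0 0; 1/2 -1 0; 0 0 1]
T3·…·T1 = [3/2 0 0; 1/4 -1/2 0; 0 0 1]
T4·…·T1 = [-9/26 -6/13 0; -77/52 5/26 0; 0 0 1]
T5·…·T1 = [9/26 6/13 0; -77/52 5/26 0; 0 0 1]
T6·…·T1 = [-127/130 28/65 0; -303/260 -33/130 0; 0 0 1]
det M = 3/4; M⁻¹ = [-22/65 -112/195 0; 101/65 -254/195 0; 0 0 1]
M⁻¹ · (127/260, 303/520)ᵀ = (-1/2, 0)ᵀ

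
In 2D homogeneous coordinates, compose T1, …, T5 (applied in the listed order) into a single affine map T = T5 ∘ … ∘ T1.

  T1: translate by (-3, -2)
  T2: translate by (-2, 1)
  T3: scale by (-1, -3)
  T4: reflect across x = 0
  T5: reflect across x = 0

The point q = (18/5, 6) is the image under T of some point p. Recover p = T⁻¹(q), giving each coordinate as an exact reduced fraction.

p = (7/5, -1)

T1 = [1 0 -3; 0 1 -2; 0 0 1]
T2·T1 = [1 0 -5; 0 1 -1; 0 0 1]
T3·…·T1 = [-1 0 5; 0 -3 3; 0 0 1]
T4·…·T1 = [1 0 -5; 0 -3 3; 0 0 1]
T5·…·T1 = [-1 0 5; 0 -3 3; 0 0 1]
det M = 3; M⁻¹ = [-1 0 5; 0 -1/3 1; 0 0 1]
M⁻¹ · (18/5, 6)ᵀ = (7/5, -1)ᵀ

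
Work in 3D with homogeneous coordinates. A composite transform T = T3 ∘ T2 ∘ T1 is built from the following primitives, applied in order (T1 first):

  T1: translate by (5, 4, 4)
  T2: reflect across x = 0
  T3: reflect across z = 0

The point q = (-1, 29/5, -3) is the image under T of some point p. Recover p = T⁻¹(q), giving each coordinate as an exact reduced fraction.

T1 = [1 0 0 5; 0 1 0 4; 0 0 1 4; 0 0 0 1]
T2·T1 = [-1 0 0 -5; 0 1 0 4; 0 0 1 4; 0 0 0 1]
T3·…·T1 = [-1 0 0 -5; 0 1 0 4; 0 0 -1 -4; 0 0 0 1]
det M = 1; M⁻¹ = [-1 0 0 -5; 0 1 0 -4; 0 0 -1 -4; 0 0 0 1]
M⁻¹ · (-1, 29/5, -3)ᵀ = (-4, 9/5, -1)ᵀ

p = (-4, 9/5, -1)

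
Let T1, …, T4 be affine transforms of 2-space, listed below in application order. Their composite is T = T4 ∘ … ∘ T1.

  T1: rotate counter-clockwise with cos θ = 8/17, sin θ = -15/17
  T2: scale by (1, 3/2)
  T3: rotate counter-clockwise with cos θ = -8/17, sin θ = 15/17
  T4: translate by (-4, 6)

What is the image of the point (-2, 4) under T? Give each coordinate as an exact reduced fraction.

T1 rotate counter-clockwise with cos θ = 8/17, sin θ = -15/17: (-2, 4) → (44/17, 62/17)
T2 scale by (1, 3/2): (44/17, 62/17) → (44/17, 93/17)
T3 rotate counter-clockwise with cos θ = -8/17, sin θ = 15/17: (44/17, 93/17) → (-1747/289, -84/289)
T4 translate by (-4, 6): (-1747/289, -84/289) → (-2903/289, 1650/289)

T(p) = (-2903/289, 1650/289)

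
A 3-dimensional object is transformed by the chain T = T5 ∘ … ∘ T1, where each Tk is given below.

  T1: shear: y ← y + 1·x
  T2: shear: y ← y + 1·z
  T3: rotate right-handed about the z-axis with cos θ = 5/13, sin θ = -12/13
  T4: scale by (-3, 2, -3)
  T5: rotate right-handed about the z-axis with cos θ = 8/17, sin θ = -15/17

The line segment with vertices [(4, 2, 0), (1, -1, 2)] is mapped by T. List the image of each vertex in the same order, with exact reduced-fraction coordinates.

T1 shear: y ← y + 1·x: (4, 2, 0) → (4, 6, 0); (1, -1, 2) → (1, 0, 2)
T2 shear: y ← y + 1·z: (4, 6, 0) → (4, 6, 0); (1, 0, 2) → (1, 2, 2)
T3 rotate right-handed about the z-axis with cos θ = 5/13, sin θ = -12/13: (4, 6, 0) → (92/13, -18/13, 0); (1, 2, 2) → (29/13, -2/13, 2)
T4 scale by (-3, 2, -3): (92/13, -18/13, 0) → (-276/13, -36/13, 0); (29/13, -2/13, 2) → (-87/13, -4/13, -6)
T5 rotate right-handed about the z-axis with cos θ = 8/17, sin θ = -15/17: (-276/13, -36/13, 0) → (-2748/221, 3852/221, 0); (-87/13, -4/13, -6) → (-756/221, 1273/221, -6)

image vertices: (-2748/221, 3852/221, 0), (-756/221, 1273/221, -6)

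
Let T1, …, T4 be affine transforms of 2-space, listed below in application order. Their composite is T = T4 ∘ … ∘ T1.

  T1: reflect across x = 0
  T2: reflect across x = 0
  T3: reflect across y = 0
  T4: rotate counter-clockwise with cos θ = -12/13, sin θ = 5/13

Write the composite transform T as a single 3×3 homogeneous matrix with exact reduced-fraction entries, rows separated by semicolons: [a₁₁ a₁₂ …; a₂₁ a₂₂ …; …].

T1 = [-1 0 0; 0 1 0; 0 0 1]
T2·T1 = [1 0 0; 0 1 0; 0 0 1]
T3·…·T1 = [1 0 0; 0 -1 0; 0 0 1]
T4·…·T1 = [-12/13 5/13 0; 5/13 12/13 0; 0 0 1]

T = [-12/13 5/13 0; 5/13 12/13 0; 0 0 1]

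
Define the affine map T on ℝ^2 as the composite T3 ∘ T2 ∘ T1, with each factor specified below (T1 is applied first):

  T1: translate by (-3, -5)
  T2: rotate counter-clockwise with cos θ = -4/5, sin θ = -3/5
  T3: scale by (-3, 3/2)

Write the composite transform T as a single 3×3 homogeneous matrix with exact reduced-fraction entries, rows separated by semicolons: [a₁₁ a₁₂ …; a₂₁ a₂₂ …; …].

T1 = [1 0 -3; 0 1 -5; 0 0 1]
T2·T1 = [-4/5 3/5 -3/5; -3/5 -4/5 29/5; 0 0 1]
T3·…·T1 = [12/5 -9/5 9/5; -9/10 -6/5 87/10; 0 0 1]

T = [12/5 -9/5 9/5; -9/10 -6/5 87/10; 0 0 1]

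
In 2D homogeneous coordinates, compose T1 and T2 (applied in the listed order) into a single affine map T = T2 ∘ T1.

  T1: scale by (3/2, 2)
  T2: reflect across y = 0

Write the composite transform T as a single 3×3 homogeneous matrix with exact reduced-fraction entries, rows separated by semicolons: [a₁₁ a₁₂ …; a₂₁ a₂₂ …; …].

T1 = [3/2 0 0; 0 2 0; 0 0 1]
T2·T1 = [3/2 0 0; 0 -2 0; 0 0 1]

T = [3/2 0 0; 0 -2 0; 0 0 1]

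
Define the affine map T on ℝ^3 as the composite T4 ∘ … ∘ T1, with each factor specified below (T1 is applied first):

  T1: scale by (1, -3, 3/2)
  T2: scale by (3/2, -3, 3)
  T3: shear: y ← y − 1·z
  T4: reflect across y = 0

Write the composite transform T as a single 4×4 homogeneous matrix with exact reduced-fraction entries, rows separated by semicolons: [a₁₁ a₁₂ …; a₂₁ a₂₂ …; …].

T = [3/2 0 0 0; 0 -9 9/2 0; 0 0 9/2 0; 0 0 0 1]

T1 = [1 0 0 0; 0 -3 0 0; 0 0 3/2 0; 0 0 0 1]
T2·T1 = [3/2 0 0 0; 0 9 0 0; 0 0 9/2 0; 0 0 0 1]
T3·…·T1 = [3/2 0 0 0; 0 9 -9/2 0; 0 0 9/2 0; 0 0 0 1]
T4·…·T1 = [3/2 0 0 0; 0 -9 9/2 0; 0 0 9/2 0; 0 0 0 1]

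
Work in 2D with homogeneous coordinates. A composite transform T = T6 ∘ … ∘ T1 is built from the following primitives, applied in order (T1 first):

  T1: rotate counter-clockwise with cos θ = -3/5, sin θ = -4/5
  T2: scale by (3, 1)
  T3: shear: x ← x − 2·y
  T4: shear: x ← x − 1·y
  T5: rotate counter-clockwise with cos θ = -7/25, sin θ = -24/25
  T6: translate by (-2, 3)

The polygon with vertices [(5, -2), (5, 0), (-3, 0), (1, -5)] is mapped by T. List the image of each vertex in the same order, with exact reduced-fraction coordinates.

image vertices: (-397/125, 1121/125), (-167/25, 31/25), (101/125, 507/125), (728/125, 2746/125)

T1 rotate counter-clockwise with cos θ = -3/5, sin θ = -4/5: (5, -2) → (-23/5, -14/5); (5, 0) → (-3, -4); (-3, 0) → (9/5, 12/5); (1, -5) → (-23/5, 11/5)
T2 scale by (3, 1): (-23/5, -14/5) → (-69/5, -14/5); (-3, -4) → (-9, -4); (9/5, 12/5) → (27/5, 12/5); (-23/5, 11/5) → (-69/5, 11/5)
T3 shear: x ← x − 2·y: (-69/5, -14/5) → (-41/5, -14/5); (-9, -4) → (-1, -4); (27/5, 12/5) → (3/5, 12/5); (-69/5, 11/5) → (-91/5, 11/5)
T4 shear: x ← x − 1·y: (-41/5, -14/5) → (-27/5, -14/5); (-1, -4) → (3, -4); (3/5, 12/5) → (-9/5, 12/5); (-91/5, 11/5) → (-102/5, 11/5)
T5 rotate counter-clockwise with cos θ = -7/25, sin θ = -24/25: (-27/5, -14/5) → (-147/125, 746/125); (3, -4) → (-117/25, -44/25); (-9/5, 12/5) → (351/125, 132/125); (-102/5, 11/5) → (978/125, 2371/125)
T6 translate by (-2, 3): (-147/125, 746/125) → (-397/125, 1121/125); (-117/25, -44/25) → (-167/25, 31/25); (351/125, 132/125) → (101/125, 507/125); (978/125, 2371/125) → (728/125, 2746/125)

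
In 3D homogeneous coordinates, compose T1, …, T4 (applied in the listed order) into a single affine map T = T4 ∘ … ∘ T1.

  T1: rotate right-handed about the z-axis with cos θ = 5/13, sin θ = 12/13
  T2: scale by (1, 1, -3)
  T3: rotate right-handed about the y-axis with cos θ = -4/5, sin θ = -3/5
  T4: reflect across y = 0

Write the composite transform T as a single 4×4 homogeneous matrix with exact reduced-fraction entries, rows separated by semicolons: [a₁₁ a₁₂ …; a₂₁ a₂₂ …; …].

T1 = [5/13 -12/13 0 0; 12/13 5/13 0 0; 0 0 1 0; 0 0 0 1]
T2·T1 = [5/13 -12/13 0 0; 12/13 5/13 0 0; 0 0 -3 0; 0 0 0 1]
T3·…·T1 = [-4/13 48/65 9/5 0; 12/13 5/13 0 0; 3/13 -36/65 12/5 0; 0 0 0 1]
T4·…·T1 = [-4/13 48/65 9/5 0; -12/13 -5/13 0 0; 3/13 -36/65 12/5 0; 0 0 0 1]

T = [-4/13 48/65 9/5 0; -12/13 -5/13 0 0; 3/13 -36/65 12/5 0; 0 0 0 1]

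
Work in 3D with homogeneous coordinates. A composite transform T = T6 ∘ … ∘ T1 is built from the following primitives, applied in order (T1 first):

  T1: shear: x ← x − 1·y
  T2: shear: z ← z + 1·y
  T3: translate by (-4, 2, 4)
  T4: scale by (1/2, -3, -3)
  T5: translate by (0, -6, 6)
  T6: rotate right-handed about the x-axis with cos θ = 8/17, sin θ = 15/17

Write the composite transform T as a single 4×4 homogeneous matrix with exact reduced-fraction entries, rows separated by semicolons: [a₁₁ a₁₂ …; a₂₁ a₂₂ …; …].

T = [1/2 -1/2 0 -2; 0 21/17 45/17 -6/17; 0 -69/17 -24/17 -228/17; 0 0 0 1]

T1 = [1 -1 0 0; 0 1 0 0; 0 0 1 0; 0 0 0 1]
T2·T1 = [1 -1 0 0; 0 1 0 0; 0 1 1 0; 0 0 0 1]
T3·…·T1 = [1 -1 0 -4; 0 1 0 2; 0 1 1 4; 0 0 0 1]
T4·…·T1 = [1/2 -1/2 0 -2; 0 -3 0 -6; 0 -3 -3 -12; 0 0 0 1]
T5·…·T1 = [1/2 -1/2 0 -2; 0 -3 0 -12; 0 -3 -3 -6; 0 0 0 1]
T6·…·T1 = [1/2 -1/2 0 -2; 0 21/17 45/17 -6/17; 0 -69/17 -24/17 -228/17; 0 0 0 1]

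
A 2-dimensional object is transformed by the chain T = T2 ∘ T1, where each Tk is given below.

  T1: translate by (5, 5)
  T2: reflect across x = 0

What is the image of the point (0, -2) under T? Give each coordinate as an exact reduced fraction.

T(p) = (-5, 3)

T1 translate by (5, 5): (0, -2) → (5, 3)
T2 reflect across x = 0: (5, 3) → (-5, 3)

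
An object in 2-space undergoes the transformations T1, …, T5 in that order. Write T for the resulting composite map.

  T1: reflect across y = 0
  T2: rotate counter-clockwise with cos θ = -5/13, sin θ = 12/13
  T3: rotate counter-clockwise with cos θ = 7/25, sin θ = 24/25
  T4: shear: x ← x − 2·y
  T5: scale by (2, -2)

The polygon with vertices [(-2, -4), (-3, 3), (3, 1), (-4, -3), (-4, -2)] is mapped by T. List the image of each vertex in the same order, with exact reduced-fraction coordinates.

image vertices: (1292/65, 488/65), (-2586/325, -2154/325), (-574/65, -86/65), (244/13, 66/13), (4736/325, 1004/325)

T1 reflect across y = 0: (-2, -4) → (-2, 4); (-3, 3) → (-3, -3); (3, 1) → (3, -1); (-4, -3) → (-4, 3); (-4, -2) → (-4, 2)
T2 rotate counter-clockwise with cos θ = -5/13, sin θ = 12/13: (-2, 4) → (-38/13, -44/13); (-3, -3) → (51/13, -21/13); (3, -1) → (-3/13, 41/13); (-4, 3) → (-16/13, -63/13); (-4, 2) → (-4/13, -58/13)
T3 rotate counter-clockwise with cos θ = 7/25, sin θ = 24/25: (-38/13, -44/13) → (158/65, -244/65); (51/13, -21/13) → (861/325, 1077/325); (-3/13, 41/13) → (-201/65, 43/65); (-16/13, -63/13) → (56/13, -33/13); (-4/13, -58/13) → (1364/325, -502/325)
T4 shear: x ← x − 2·y: (158/65, -244/65) → (646/65, -244/65); (861/325, 1077/325) → (-1293/325, 1077/325); (-201/65, 43/65) → (-287/65, 43/65); (56/13, -33/13) → (122/13, -33/13); (1364/325, -502/325) → (2368/325, -502/325)
T5 scale by (2, -2): (646/65, -244/65) → (1292/65, 488/65); (-1293/325, 1077/325) → (-2586/325, -2154/325); (-287/65, 43/65) → (-574/65, -86/65); (122/13, -33/13) → (244/13, 66/13); (2368/325, -502/325) → (4736/325, 1004/325)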